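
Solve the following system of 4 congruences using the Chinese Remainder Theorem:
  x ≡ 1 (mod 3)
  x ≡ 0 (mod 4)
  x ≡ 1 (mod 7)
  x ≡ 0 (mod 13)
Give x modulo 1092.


Product of moduli M = 3 · 4 · 7 · 13 = 1092.
Merge one congruence at a time:
  Start: x ≡ 1 (mod 3).
  Combine with x ≡ 0 (mod 4); new modulus lcm = 12.
    Write x = 1 + 3·t and substitute into x ≡ 0 (mod 4): 3·t ≡ 0 − 1 = -1 (mod 4).
    Reduce coefficients mod 4: 3·t ≡ 3 (mod 4).
    The inverse of 3 mod 4 is 3 (since 3·3 = 9 = 2·4 + 1), so t ≡ 3·3 = 9 ≡ 1 (mod 4).
    Then x = 1 + 3·1 = 4, valid modulo lcm(3, 4) = 12: x ≡ 4 (mod 12).
  Combine with x ≡ 1 (mod 7); new modulus lcm = 84.
    Write x = 4 + 12·t and substitute into x ≡ 1 (mod 7): 12·t ≡ 1 − 4 = -3 (mod 7).
    Reduce coefficients mod 7: 5·t ≡ 4 (mod 7).
    The inverse of 5 mod 7 is 3 (since 5·3 = 15 = 2·7 + 1), so t ≡ 3·4 = 12 ≡ 5 (mod 7).
    Then x = 4 + 12·5 = 64, valid modulo lcm(12, 7) = 84: x ≡ 64 (mod 84).
  Combine with x ≡ 0 (mod 13); new modulus lcm = 1092.
    Write x = 64 + 84·t and substitute into x ≡ 0 (mod 13): 84·t ≡ 0 − 64 = -64 (mod 13).
    Reduce coefficients mod 13: 6·t ≡ 1 (mod 13).
    The inverse of 6 mod 13 is 11 (since 6·11 = 66 = 5·13 + 1), so t ≡ 11·1 = 11 ≡ 11 (mod 13).
    Then x = 64 + 84·11 = 988, valid modulo lcm(84, 13) = 1092: x ≡ 988 (mod 1092).
Verify against each original: 988 mod 3 = 1, 988 mod 4 = 0, 988 mod 7 = 1, 988 mod 13 = 0.

x ≡ 988 (mod 1092).


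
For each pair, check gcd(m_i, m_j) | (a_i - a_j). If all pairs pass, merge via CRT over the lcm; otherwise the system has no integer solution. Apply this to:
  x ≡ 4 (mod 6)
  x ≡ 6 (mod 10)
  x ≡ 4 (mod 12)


Moduli 6, 10, 12 are not pairwise coprime, so CRT works modulo lcm(m_i) when all pairwise compatibility conditions hold.
Pairwise compatibility: gcd(m_i, m_j) must divide a_i - a_j for every pair.
Merge one congruence at a time:
  Start: x ≡ 4 (mod 6).
  Combine with x ≡ 6 (mod 10): gcd(6, 10) = 2; 6 - 4 = 2, which IS divisible by 2, so compatible.
    Write x = 4 + 6·t and substitute into x ≡ 6 (mod 10): 6·t ≡ 6 − 4 = 2 (mod 10).
    Divide the congruence (and modulus) by g = 2: 3·t ≡ 1 (mod 5).
    The inverse of 3 mod 5 is 2 (since 3·2 = 6 = 1·5 + 1), so t ≡ 2·1 = 2 ≡ 2 (mod 5).
    Then x = 4 + 6·2 = 16, valid modulo lcm(6, 10) = 30: x ≡ 16 (mod 30).
  Combine with x ≡ 4 (mod 12): gcd(30, 12) = 6; 4 - 16 = -12, which IS divisible by 6, so compatible.
    Write x = 16 + 30·t and substitute into x ≡ 4 (mod 12): 30·t ≡ 4 − 16 = -12 (mod 12).
    Divide the congruence (and modulus) by g = 6: 5·t ≡ -2 (mod 2).
    Reduce coefficients mod 2: 1·t ≡ 0 (mod 2).
    So t ≡ 0 (mod 2).
    Then x = 16 + 30·0 = 16, valid modulo lcm(30, 12) = 60: x ≡ 16 (mod 60).
Verify: 16 mod 6 = 4, 16 mod 10 = 6, 16 mod 12 = 4.

x ≡ 16 (mod 60).


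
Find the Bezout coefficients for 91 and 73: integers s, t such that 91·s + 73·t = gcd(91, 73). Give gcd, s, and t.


Euclidean algorithm on (91, 73) — divide until remainder is 0:
  91 = 1 · 73 + 18
  73 = 4 · 18 + 1
  18 = 18 · 1 + 0
gcd(91, 73) = 1.
Track Bezout coefficients alongside the remainders: start with r₀ = 91 = a·1 + b·0 (s = 1, t = 0) and r₁ = 73 = a·0 + b·1 (s = 0, t = 1); each new remainder r_{k+1} = r_{k-1} − q_k·r_k inherits s_{k+1} = s_{k-1} − q_k·s_k, t_{k+1} = t_{k-1} − q_k·t_k, so r_k = a·s_k + b·t_k at every step:
  q = 1: r = 18, s = 1 − 1·0 = 1, t = 0 − 1·1 = -1  (check: 91·1 + 73·(-1) = 18)
  q = 4: r = 1, s = 0 − 4·1 = -4, t = 1 − 4·(-1) = 5  (check: 91·(-4) + 73·5 = 1)
The row with r = 1 (the gcd) gives the Bezout coefficients s = -4, t = 5.
Result: 91 · (-4) + 73 · (5) = 1.

gcd(91, 73) = 1; s = -4, t = 5 (check: 91·(-4) + 73·5 = 1).


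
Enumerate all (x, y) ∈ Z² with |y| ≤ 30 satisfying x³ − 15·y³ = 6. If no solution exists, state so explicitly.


The equation is x³ - 15y³ = 6. For fixed y, x³ = 15·y³ + 6, so a solution requires the RHS to be a perfect cube.
Strategy: iterate y from -30 to 30, compute RHS = 15·y³ + 6, and check whether it is a (positive or negative) perfect cube.
Check small values of y:
  y = 0: RHS = 6 is not a perfect cube.
  y = 1: RHS = 21 is not a perfect cube.
  y = -1: RHS = -9 is not a perfect cube.
  y = 2: RHS = 126 is not a perfect cube.
  y = -2: RHS = -114 is not a perfect cube.
  y = 3: RHS = 411 is not a perfect cube.
  y = -3: RHS = -399 is not a perfect cube.
Continuing the search up to |y| = 30 finds no solutions either.
No (x, y) in the scanned range satisfies the equation.

No integer solutions with |y| ≤ 30.


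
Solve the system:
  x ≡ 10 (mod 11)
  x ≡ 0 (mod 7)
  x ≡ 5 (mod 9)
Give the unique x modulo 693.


Moduli 11, 7, 9 are pairwise coprime; by CRT there is a unique solution modulo M = 11 · 7 · 9 = 693.
Solve pairwise, accumulating the modulus:
  Start with x ≡ 10 (mod 11).
  Combine with x ≡ 0 (mod 7): since gcd(11, 7) = 1, we get a unique residue mod 77.
    Write x = 10 + 11·t and substitute into x ≡ 0 (mod 7): 11·t ≡ 0 − 10 = -10 (mod 7).
    Reduce coefficients mod 7: 4·t ≡ 4 (mod 7).
    The inverse of 4 mod 7 is 2 (since 4·2 = 8 = 1·7 + 1), so t ≡ 2·4 = 8 ≡ 1 (mod 7).
    Then x = 10 + 11·1 = 21, valid modulo lcm(11, 7) = 77: x ≡ 21 (mod 77).
  Combine with x ≡ 5 (mod 9): since gcd(77, 9) = 1, we get a unique residue mod 693.
    Write x = 21 + 77·t and substitute into x ≡ 5 (mod 9): 77·t ≡ 5 − 21 = -16 (mod 9).
    Reduce coefficients mod 9: 5·t ≡ 2 (mod 9).
    The inverse of 5 mod 9 is 2 (since 5·2 = 10 = 1·9 + 1), so t ≡ 2·2 = 4 ≡ 4 (mod 9).
    Then x = 21 + 77·4 = 329, valid modulo lcm(77, 9) = 693: x ≡ 329 (mod 693).
Verify: 329 mod 11 = 10 ✓, 329 mod 7 = 0 ✓, 329 mod 9 = 5 ✓.

x ≡ 329 (mod 693).


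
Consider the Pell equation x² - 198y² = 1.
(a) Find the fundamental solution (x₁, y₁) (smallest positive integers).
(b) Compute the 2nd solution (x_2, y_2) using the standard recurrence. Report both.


Step 1: Find the fundamental solution (x₁, y₁) of x² - 198y² = 1.
  Expand √198 as a continued fraction. a₀ = ⌊√198⌋ = 14; iterate m_{k+1} = d_k·a_k − m_k, d_{k+1} = (198 − m_{k+1}²)/d_k, a_{k+1} = ⌊(a₀ + m_{k+1})/d_{k+1}⌋ (starting m₀ = 0, d₀ = 1), with convergents p_k = a_k·p_{k-1} + p_{k-2}, q_k = a_k·q_{k-1} + q_{k-2} (p₋₁ = 1, q₋₁ = 0):
  k = 0: a₀ = 14; p₀/q₀ = 14/1; p₀² − 198·q₀² = 196 − 198 = -2.
  k = 1: m = 14, d = 2, a = ⌊(14 + 14)/2⌋ = 14; p/q = (14·14 + 1)/(14·1 + 0) = 197/14; p² − 198·q² = 38809 − 38808 = 1.
  The first convergent with p² − 198·q² = 1 gives the fundamental solution (x₁, y₁) = (197, 14).
Step 2: Apply the recurrence (x_{n+1}, y_{n+1}) = (x₁x_n + 198y₁y_n, x₁y_n + y₁x_n) repeatedly.
  From (x_1, y_1) = (197, 14): x_2 = 197·197 + 198·14·14 = 77617; y_2 = 197·14 + 14·197 = 5516.
Step 3: Verify x_2² - 198·y_2² = 6024398689 - 6024398688 = 1 (should be 1). ✓

(x_1, y_1) = (197, 14); (x_2, y_2) = (77617, 5516).


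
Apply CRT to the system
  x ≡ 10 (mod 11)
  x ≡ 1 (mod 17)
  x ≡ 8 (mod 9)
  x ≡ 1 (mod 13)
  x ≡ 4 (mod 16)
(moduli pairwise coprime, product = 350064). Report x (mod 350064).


Product of moduli M = 11 · 17 · 9 · 13 · 16 = 350064.
Merge one congruence at a time:
  Start: x ≡ 10 (mod 11).
  Combine with x ≡ 1 (mod 17); new modulus lcm = 187.
    Write x = 10 + 11·t and substitute into x ≡ 1 (mod 17): 11·t ≡ 1 − 10 = -9 (mod 17).
    Reduce coefficients mod 17: 11·t ≡ 8 (mod 17).
    The inverse of 11 mod 17 is 14 (since 11·14 = 154 = 9·17 + 1), so t ≡ 14·8 = 112 ≡ 10 (mod 17).
    Then x = 10 + 11·10 = 120, valid modulo lcm(11, 17) = 187: x ≡ 120 (mod 187).
  Combine with x ≡ 8 (mod 9); new modulus lcm = 1683.
    Write x = 120 + 187·t and substitute into x ≡ 8 (mod 9): 187·t ≡ 8 − 120 = -112 (mod 9).
    Reduce coefficients mod 9: 7·t ≡ 5 (mod 9).
    The inverse of 7 mod 9 is 4 (since 7·4 = 28 = 3·9 + 1), so t ≡ 4·5 = 20 ≡ 2 (mod 9).
    Then x = 120 + 187·2 = 494, valid modulo lcm(187, 9) = 1683: x ≡ 494 (mod 1683).
  Combine with x ≡ 1 (mod 13); new modulus lcm = 21879.
    Write x = 494 + 1683·t and substitute into x ≡ 1 (mod 13): 1683·t ≡ 1 − 494 = -493 (mod 13).
    Reduce coefficients mod 13: 6·t ≡ 1 (mod 13).
    The inverse of 6 mod 13 is 11 (since 6·11 = 66 = 5·13 + 1), so t ≡ 11·1 = 11 ≡ 11 (mod 13).
    Then x = 494 + 1683·11 = 19007, valid modulo lcm(1683, 13) = 21879: x ≡ 19007 (mod 21879).
  Combine with x ≡ 4 (mod 16); new modulus lcm = 350064.
    Write x = 19007 + 21879·t and substitute into x ≡ 4 (mod 16): 21879·t ≡ 4 − 19007 = -19003 (mod 16).
    Reduce coefficients mod 16: 7·t ≡ 5 (mod 16).
    The inverse of 7 mod 16 is 7 (since 7·7 = 49 = 3·16 + 1), so t ≡ 7·5 = 35 ≡ 3 (mod 16).
    Then x = 19007 + 21879·3 = 84644, valid modulo lcm(21879, 16) = 350064: x ≡ 84644 (mod 350064).
Verify against each original: 84644 mod 11 = 10, 84644 mod 17 = 1, 84644 mod 9 = 8, 84644 mod 13 = 1, 84644 mod 16 = 4.

x ≡ 84644 (mod 350064).


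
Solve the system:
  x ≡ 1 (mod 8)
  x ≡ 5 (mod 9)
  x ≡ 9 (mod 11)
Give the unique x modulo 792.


Moduli 8, 9, 11 are pairwise coprime; by CRT there is a unique solution modulo M = 8 · 9 · 11 = 792.
Solve pairwise, accumulating the modulus:
  Start with x ≡ 1 (mod 8).
  Combine with x ≡ 5 (mod 9): since gcd(8, 9) = 1, we get a unique residue mod 72.
    Write x = 1 + 8·t and substitute into x ≡ 5 (mod 9): 8·t ≡ 5 − 1 = 4 (mod 9).
    The inverse of 8 mod 9 is 8 (since 8·8 = 64 = 7·9 + 1), so t ≡ 8·4 = 32 ≡ 5 (mod 9).
    Then x = 1 + 8·5 = 41, valid modulo lcm(8, 9) = 72: x ≡ 41 (mod 72).
  Combine with x ≡ 9 (mod 11): since gcd(72, 11) = 1, we get a unique residue mod 792.
    Write x = 41 + 72·t and substitute into x ≡ 9 (mod 11): 72·t ≡ 9 − 41 = -32 (mod 11).
    Reduce coefficients mod 11: 6·t ≡ 1 (mod 11).
    The inverse of 6 mod 11 is 2 (since 6·2 = 12 = 1·11 + 1), so t ≡ 2·1 = 2 ≡ 2 (mod 11).
    Then x = 41 + 72·2 = 185, valid modulo lcm(72, 11) = 792: x ≡ 185 (mod 792).
Verify: 185 mod 8 = 1 ✓, 185 mod 9 = 5 ✓, 185 mod 11 = 9 ✓.

x ≡ 185 (mod 792).


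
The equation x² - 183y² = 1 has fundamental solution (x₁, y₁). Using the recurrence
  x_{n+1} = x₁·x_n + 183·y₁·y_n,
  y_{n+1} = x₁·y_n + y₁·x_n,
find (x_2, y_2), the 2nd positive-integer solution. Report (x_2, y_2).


Step 1: Find the fundamental solution (x₁, y₁) of x² - 183y² = 1.
  Expand √183 as a continued fraction. a₀ = ⌊√183⌋ = 13; iterate m_{k+1} = d_k·a_k − m_k, d_{k+1} = (183 − m_{k+1}²)/d_k, a_{k+1} = ⌊(a₀ + m_{k+1})/d_{k+1}⌋ (starting m₀ = 0, d₀ = 1), with convergents p_k = a_k·p_{k-1} + p_{k-2}, q_k = a_k·q_{k-1} + q_{k-2} (p₋₁ = 1, q₋₁ = 0):
  k = 0: a₀ = 13; p₀/q₀ = 13/1; p₀² − 183·q₀² = 169 − 183 = -14.
  k = 1: m = 13, d = 14, a = ⌊(13 + 13)/14⌋ = 1; p/q = (1·13 + 1)/(1·1 + 0) = 14/1; p² − 183·q² = 196 − 183 = 13.
  k = 2: m = 1, d = 13, a = ⌊(13 + 1)/13⌋ = 1; p/q = (1·14 + 13)/(1·1 + 1) = 27/2; p² − 183·q² = 729 − 732 = -3.
  k = 3: m = 12, d = 3, a = ⌊(13 + 12)/3⌋ = 8; p/q = (8·27 + 14)/(8·2 + 1) = 230/17; p² − 183·q² = 52900 − 52887 = 13.
  k = 4: m = 12, d = 13, a = ⌊(13 + 12)/13⌋ = 1; p/q = (1·230 + 27)/(1·17 + 2) = 257/19; p² − 183·q² = 66049 − 66063 = -14.
  k = 5: m = 1, d = 14, a = ⌊(13 + 1)/14⌋ = 1; p/q = (1·257 + 230)/(1·19 + 17) = 487/36; p² − 183·q² = 237169 − 237168 = 1.
  The first convergent with p² − 183·q² = 1 gives the fundamental solution (x₁, y₁) = (487, 36).
Step 2: Apply the recurrence (x_{n+1}, y_{n+1}) = (x₁x_n + 183y₁y_n, x₁y_n + y₁x_n) repeatedly.
  From (x_1, y_1) = (487, 36): x_2 = 487·487 + 183·36·36 = 474337; y_2 = 487·36 + 36·487 = 35064.
Step 3: Verify x_2² - 183·y_2² = 224995589569 - 224995589568 = 1 (should be 1). ✓

(x_1, y_1) = (487, 36); (x_2, y_2) = (474337, 35064).


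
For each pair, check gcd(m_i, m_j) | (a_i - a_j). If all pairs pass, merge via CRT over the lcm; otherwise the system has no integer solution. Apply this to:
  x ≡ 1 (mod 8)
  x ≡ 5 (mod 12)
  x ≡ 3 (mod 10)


Moduli 8, 12, 10 are not pairwise coprime, so CRT works modulo lcm(m_i) when all pairwise compatibility conditions hold.
Pairwise compatibility: gcd(m_i, m_j) must divide a_i - a_j for every pair.
Merge one congruence at a time:
  Start: x ≡ 1 (mod 8).
  Combine with x ≡ 5 (mod 12): gcd(8, 12) = 4; 5 - 1 = 4, which IS divisible by 4, so compatible.
    Write x = 1 + 8·t and substitute into x ≡ 5 (mod 12): 8·t ≡ 5 − 1 = 4 (mod 12).
    Divide the congruence (and modulus) by g = 4: 2·t ≡ 1 (mod 3).
    The inverse of 2 mod 3 is 2 (since 2·2 = 4 = 1·3 + 1), so t ≡ 2·1 = 2 ≡ 2 (mod 3).
    Then x = 1 + 8·2 = 17, valid modulo lcm(8, 12) = 24: x ≡ 17 (mod 24).
  Combine with x ≡ 3 (mod 10): gcd(24, 10) = 2; 3 - 17 = -14, which IS divisible by 2, so compatible.
    Write x = 17 + 24·t and substitute into x ≡ 3 (mod 10): 24·t ≡ 3 − 17 = -14 (mod 10).
    Divide the congruence (and modulus) by g = 2: 12·t ≡ -7 (mod 5).
    Reduce coefficients mod 5: 2·t ≡ 3 (mod 5).
    The inverse of 2 mod 5 is 3 (since 2·3 = 6 = 1·5 + 1), so t ≡ 3·3 = 9 ≡ 4 (mod 5).
    Then x = 17 + 24·4 = 113, valid modulo lcm(24, 10) = 120: x ≡ 113 (mod 120).
Verify: 113 mod 8 = 1, 113 mod 12 = 5, 113 mod 10 = 3.

x ≡ 113 (mod 120).


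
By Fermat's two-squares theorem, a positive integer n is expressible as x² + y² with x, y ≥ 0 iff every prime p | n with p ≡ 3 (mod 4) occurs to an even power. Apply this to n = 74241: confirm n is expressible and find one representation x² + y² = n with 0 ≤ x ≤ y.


Step 1: Factor n = 74241 = 3^2 · 73 · 113.
Step 2: Check the mod-4 condition on each prime factor: 3 ≡ 3 (mod 4), exponent 2 (must be even); 73 ≡ 1 (mod 4), exponent 1; 113 ≡ 1 (mod 4), exponent 1.
All primes ≡ 3 (mod 4) appear to even exponent (or don't appear), so by the two-squares theorem n IS expressible as a sum of two squares.
Step 3: Build a representation. Group n = k² · m with k = 3 and m = 73 · 113 = 8249 (a product of primes ≡ 1 (mod 4)); a representation of m scales to one of n via (k·x)² + (k·y)² = k²(x² + y²). Each prime p ≡ 1 (mod 4) is itself a sum of two squares; find a² by testing p − a² for a perfect square:
  73: 73 − 1² = 72, 73 − 2² = 69, 73 − 3² = 64 = 8² ⇒ 73 = 3² + 8².
  113: 113 − 1² = 112, 113 − 2² = 109, 113 − 3² = 104, 113 − 4² = 97, 113 − 5² = 88, 113 − 6² = 77, 113 − 7² = 64 = 8² ⇒ 113 = 7² + 8².
  Combine using the Brahmagupta–Fibonacci identity (a² + b²)(c² + d²) = (ac − bd)² + (ad + bc)² = (ac + bd)² + (ad − bc)²:
  73 · 113 = 8249: from (3² + 8²)(7² + 8²), take (3·7 − 8·8, 3·8 + 8·7) = (21 − 64, 24 + 56) = (-43, 80); dropping signs (only squares matter) gives (43, 80); check 43² + 80² = 1849 + 6400 = 8249 ✓.
  Scale by k = 3: (3·43, 3·80) = (129, 240).
Step 4: Order so x ≤ y and verify: 129² + 240² = 16641 + 57600 = 74241 = n. ✓

n = 74241 = 129² + 240² (one valid representation with x ≤ y).


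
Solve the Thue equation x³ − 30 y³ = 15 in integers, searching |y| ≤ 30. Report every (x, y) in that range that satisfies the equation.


The equation is x³ - 30y³ = 15. For fixed y, x³ = 30·y³ + 15, so a solution requires the RHS to be a perfect cube.
Strategy: iterate y from -30 to 30, compute RHS = 30·y³ + 15, and check whether it is a (positive or negative) perfect cube.
Check small values of y:
  y = 0: RHS = 15 is not a perfect cube.
  y = 1: RHS = 45 is not a perfect cube.
  y = -1: RHS = -15 is not a perfect cube.
  y = 2: RHS = 255 is not a perfect cube.
  y = -2: RHS = -225 is not a perfect cube.
  y = 3: RHS = 825 is not a perfect cube.
  y = -3: RHS = -795 is not a perfect cube.
Continuing the search up to |y| = 30 finds no solutions either.
No (x, y) in the scanned range satisfies the equation.

No integer solutions with |y| ≤ 30.


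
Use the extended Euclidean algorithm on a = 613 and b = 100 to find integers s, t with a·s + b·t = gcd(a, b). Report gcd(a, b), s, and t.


Euclidean algorithm on (613, 100) — divide until remainder is 0:
  613 = 6 · 100 + 13
  100 = 7 · 13 + 9
  13 = 1 · 9 + 4
  9 = 2 · 4 + 1
  4 = 4 · 1 + 0
gcd(613, 100) = 1.
Track Bezout coefficients alongside the remainders: start with r₀ = 613 = a·1 + b·0 (s = 1, t = 0) and r₁ = 100 = a·0 + b·1 (s = 0, t = 1); each new remainder r_{k+1} = r_{k-1} − q_k·r_k inherits s_{k+1} = s_{k-1} − q_k·s_k, t_{k+1} = t_{k-1} − q_k·t_k, so r_k = a·s_k + b·t_k at every step:
  q = 6: r = 13, s = 1 − 6·0 = 1, t = 0 − 6·1 = -6  (check: 613·1 + 100·(-6) = 13)
  q = 7: r = 9, s = 0 − 7·1 = -7, t = 1 − 7·(-6) = 43  (check: 613·(-7) + 100·43 = 9)
  q = 1: r = 4, s = 1 − 1·(-7) = 8, t = -6 − 1·43 = -49  (check: 613·8 + 100·(-49) = 4)
  q = 2: r = 1, s = -7 − 2·8 = -23, t = 43 − 2·(-49) = 141  (check: 613·(-23) + 100·141 = 1)
The row with r = 1 (the gcd) gives the Bezout coefficients s = -23, t = 141.
Result: 613 · (-23) + 100 · (141) = 1.

gcd(613, 100) = 1; s = -23, t = 141 (check: 613·(-23) + 100·141 = 1).


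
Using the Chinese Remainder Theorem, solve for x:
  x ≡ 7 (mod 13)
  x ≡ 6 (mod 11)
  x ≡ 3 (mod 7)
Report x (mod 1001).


Moduli 13, 11, 7 are pairwise coprime; by CRT there is a unique solution modulo M = 13 · 11 · 7 = 1001.
Solve pairwise, accumulating the modulus:
  Start with x ≡ 7 (mod 13).
  Combine with x ≡ 6 (mod 11): since gcd(13, 11) = 1, we get a unique residue mod 143.
    Write x = 7 + 13·t and substitute into x ≡ 6 (mod 11): 13·t ≡ 6 − 7 = -1 (mod 11).
    Reduce coefficients mod 11: 2·t ≡ 10 (mod 11).
    The inverse of 2 mod 11 is 6 (since 2·6 = 12 = 1·11 + 1), so t ≡ 6·10 = 60 ≡ 5 (mod 11).
    Then x = 7 + 13·5 = 72, valid modulo lcm(13, 11) = 143: x ≡ 72 (mod 143).
  Combine with x ≡ 3 (mod 7): since gcd(143, 7) = 1, we get a unique residue mod 1001.
    Write x = 72 + 143·t and substitute into x ≡ 3 (mod 7): 143·t ≡ 3 − 72 = -69 (mod 7).
    Reduce coefficients mod 7: 3·t ≡ 1 (mod 7).
    The inverse of 3 mod 7 is 5 (since 3·5 = 15 = 2·7 + 1), so t ≡ 5·1 = 5 ≡ 5 (mod 7).
    Then x = 72 + 143·5 = 787, valid modulo lcm(143, 7) = 1001: x ≡ 787 (mod 1001).
Verify: 787 mod 13 = 7 ✓, 787 mod 11 = 6 ✓, 787 mod 7 = 3 ✓.

x ≡ 787 (mod 1001).


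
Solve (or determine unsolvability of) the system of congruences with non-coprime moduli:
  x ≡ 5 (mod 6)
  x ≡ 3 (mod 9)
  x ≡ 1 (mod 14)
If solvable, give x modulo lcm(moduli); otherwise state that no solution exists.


Moduli 6, 9, 14 are not pairwise coprime, so CRT works modulo lcm(m_i) when all pairwise compatibility conditions hold.
Pairwise compatibility: gcd(m_i, m_j) must divide a_i - a_j for every pair.
Merge one congruence at a time:
  Start: x ≡ 5 (mod 6).
  Combine with x ≡ 3 (mod 9): gcd(6, 9) = 3, and 3 - 5 = -2 is NOT divisible by 3.
    ⇒ system is inconsistent (no integer solution).

No solution (the system is inconsistent).


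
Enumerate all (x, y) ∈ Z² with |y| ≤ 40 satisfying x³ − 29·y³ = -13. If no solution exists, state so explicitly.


The equation is x³ - 29y³ = -13. For fixed y, x³ = 29·y³ − 13, so a solution requires the RHS to be a perfect cube.
Strategy: iterate y from -40 to 40, compute RHS = 29·y³ − 13, and check whether it is a (positive or negative) perfect cube.
Check small values of y:
  y = 0: RHS = -13 is not a perfect cube.
  y = 1: RHS = 16 is not a perfect cube.
  y = -1: RHS = -42 is not a perfect cube.
  y = 2: RHS = 219 is not a perfect cube.
  y = -2: RHS = -245 is not a perfect cube.
  y = 3: RHS = 770 is not a perfect cube.
  y = -3: RHS = -796 is not a perfect cube.
Continuing the search up to |y| = 40 finds no solutions either.
No (x, y) in the scanned range satisfies the equation.

No integer solutions with |y| ≤ 40.


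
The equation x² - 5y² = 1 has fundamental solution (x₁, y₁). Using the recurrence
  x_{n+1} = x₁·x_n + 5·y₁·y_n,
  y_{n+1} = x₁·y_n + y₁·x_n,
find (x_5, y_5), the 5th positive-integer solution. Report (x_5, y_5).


Step 1: Find the fundamental solution (x₁, y₁) of x² - 5y² = 1.
  Expand √5 as a continued fraction. a₀ = ⌊√5⌋ = 2; iterate m_{k+1} = d_k·a_k − m_k, d_{k+1} = (5 − m_{k+1}²)/d_k, a_{k+1} = ⌊(a₀ + m_{k+1})/d_{k+1}⌋ (starting m₀ = 0, d₀ = 1), with convergents p_k = a_k·p_{k-1} + p_{k-2}, q_k = a_k·q_{k-1} + q_{k-2} (p₋₁ = 1, q₋₁ = 0):
  k = 0: a₀ = 2; p₀/q₀ = 2/1; p₀² − 5·q₀² = 4 − 5 = -1.
  k = 1: m = 2, d = 1, a = ⌊(2 + 2)/1⌋ = 4; p/q = (4·2 + 1)/(4·1 + 0) = 9/4; p² − 5·q² = 81 − 80 = 1.
  The first convergent with p² − 5·q² = 1 gives the fundamental solution (x₁, y₁) = (9, 4).
Step 2: Apply the recurrence (x_{n+1}, y_{n+1}) = (x₁x_n + 5y₁y_n, x₁y_n + y₁x_n) repeatedly.
  From (x_1, y_1) = (9, 4): x_2 = 9·9 + 5·4·4 = 161; y_2 = 9·4 + 4·9 = 72.
  From (x_2, y_2) = (161, 72): x_3 = 9·161 + 5·4·72 = 2889; y_3 = 9·72 + 4·161 = 1292.
  From (x_3, y_3) = (2889, 1292): x_4 = 9·2889 + 5·4·1292 = 51841; y_4 = 9·1292 + 4·2889 = 23184.
  From (x_4, y_4) = (51841, 23184): x_5 = 9·51841 + 5·4·23184 = 930249; y_5 = 9·23184 + 4·51841 = 416020.
Step 3: Verify x_5² - 5·y_5² = 865363202001 - 865363202000 = 1 (should be 1). ✓

(x_1, y_1) = (9, 4); (x_5, y_5) = (930249, 416020).


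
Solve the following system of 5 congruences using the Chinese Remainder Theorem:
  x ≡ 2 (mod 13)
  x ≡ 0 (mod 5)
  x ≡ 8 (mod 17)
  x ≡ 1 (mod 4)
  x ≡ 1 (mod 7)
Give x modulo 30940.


Product of moduli M = 13 · 5 · 17 · 4 · 7 = 30940.
Merge one congruence at a time:
  Start: x ≡ 2 (mod 13).
  Combine with x ≡ 0 (mod 5); new modulus lcm = 65.
    Write x = 2 + 13·t and substitute into x ≡ 0 (mod 5): 13·t ≡ 0 − 2 = -2 (mod 5).
    Reduce coefficients mod 5: 3·t ≡ 3 (mod 5).
    The inverse of 3 mod 5 is 2 (since 3·2 = 6 = 1·5 + 1), so t ≡ 2·3 = 6 ≡ 1 (mod 5).
    Then x = 2 + 13·1 = 15, valid modulo lcm(13, 5) = 65: x ≡ 15 (mod 65).
  Combine with x ≡ 8 (mod 17); new modulus lcm = 1105.
    Write x = 15 + 65·t and substitute into x ≡ 8 (mod 17): 65·t ≡ 8 − 15 = -7 (mod 17).
    Reduce coefficients mod 17: 14·t ≡ 10 (mod 17).
    The inverse of 14 mod 17 is 11 (since 14·11 = 154 = 9·17 + 1), so t ≡ 11·10 = 110 ≡ 8 (mod 17).
    Then x = 15 + 65·8 = 535, valid modulo lcm(65, 17) = 1105: x ≡ 535 (mod 1105).
  Combine with x ≡ 1 (mod 4); new modulus lcm = 4420.
    Write x = 535 + 1105·t and substitute into x ≡ 1 (mod 4): 1105·t ≡ 1 − 535 = -534 (mod 4).
    Reduce coefficients mod 4: 1·t ≡ 2 (mod 4).
    So t ≡ 2 (mod 4).
    Then x = 535 + 1105·2 = 2745, valid modulo lcm(1105, 4) = 4420: x ≡ 2745 (mod 4420).
  Combine with x ≡ 1 (mod 7); new modulus lcm = 30940.
    Write x = 2745 + 4420·t and substitute into x ≡ 1 (mod 7): 4420·t ≡ 1 − 2745 = -2744 (mod 7).
    Reduce coefficients mod 7: 3·t ≡ 0 (mod 7).
    The inverse of 3 mod 7 is 5 (since 3·5 = 15 = 2·7 + 1), so t ≡ 5·0 = 0 ≡ 0 (mod 7).
    Then x = 2745 + 4420·0 = 2745, valid modulo lcm(4420, 7) = 30940: x ≡ 2745 (mod 30940).
Verify against each original: 2745 mod 13 = 2, 2745 mod 5 = 0, 2745 mod 17 = 8, 2745 mod 4 = 1, 2745 mod 7 = 1.

x ≡ 2745 (mod 30940).


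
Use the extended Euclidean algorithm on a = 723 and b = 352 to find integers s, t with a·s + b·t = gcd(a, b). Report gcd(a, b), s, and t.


Euclidean algorithm on (723, 352) — divide until remainder is 0:
  723 = 2 · 352 + 19
  352 = 18 · 19 + 10
  19 = 1 · 10 + 9
  10 = 1 · 9 + 1
  9 = 9 · 1 + 0
gcd(723, 352) = 1.
Track Bezout coefficients alongside the remainders: start with r₀ = 723 = a·1 + b·0 (s = 1, t = 0) and r₁ = 352 = a·0 + b·1 (s = 0, t = 1); each new remainder r_{k+1} = r_{k-1} − q_k·r_k inherits s_{k+1} = s_{k-1} − q_k·s_k, t_{k+1} = t_{k-1} − q_k·t_k, so r_k = a·s_k + b·t_k at every step:
  q = 2: r = 19, s = 1 − 2·0 = 1, t = 0 − 2·1 = -2  (check: 723·1 + 352·(-2) = 19)
  q = 18: r = 10, s = 0 − 18·1 = -18, t = 1 − 18·(-2) = 37  (check: 723·(-18) + 352·37 = 10)
  q = 1: r = 9, s = 1 − 1·(-18) = 19, t = -2 − 1·37 = -39  (check: 723·19 + 352·(-39) = 9)
  q = 1: r = 1, s = -18 − 1·19 = -37, t = 37 − 1·(-39) = 76  (check: 723·(-37) + 352·76 = 1)
The row with r = 1 (the gcd) gives the Bezout coefficients s = -37, t = 76.
Result: 723 · (-37) + 352 · (76) = 1.

gcd(723, 352) = 1; s = -37, t = 76 (check: 723·(-37) + 352·76 = 1).


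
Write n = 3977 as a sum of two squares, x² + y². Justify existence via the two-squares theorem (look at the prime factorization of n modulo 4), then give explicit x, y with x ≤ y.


Step 1: Factor n = 3977 = 41 · 97.
Step 2: Check the mod-4 condition on each prime factor: 41 ≡ 1 (mod 4), exponent 1; 97 ≡ 1 (mod 4), exponent 1.
All primes ≡ 3 (mod 4) appear to even exponent (or don't appear), so by the two-squares theorem n IS expressible as a sum of two squares.
Step 3: Build a representation. Here n = 41 · 97 is a product of primes ≡ 1 (mod 4). Each prime p ≡ 1 (mod 4) is itself a sum of two squares; find a² by testing p − a² for a perfect square:
  41: 41 − 1² = 40, 41 − 2² = 37, 41 − 3² = 32, 41 − 4² = 25 = 5² ⇒ 41 = 4² + 5².
  97: 97 − 1² = 96, 97 − 2² = 93, 97 − 3² = 88, 97 − 4² = 81 = 9² ⇒ 97 = 4² + 9².
  Combine using the Brahmagupta–Fibonacci identity (a² + b²)(c² + d²) = (ac − bd)² + (ad + bc)² = (ac + bd)² + (ad − bc)²:
  41 · 97 = 3977: from (4² + 5²)(4² + 9²), take (4·4 − 5·9, 4·9 + 5·4) = (16 − 45, 36 + 20) = (-29, 56); dropping signs (only squares matter) gives (29, 56); check 29² + 56² = 841 + 3136 = 3977 ✓.
Step 4: Order so x ≤ y and verify: 29² + 56² = 841 + 3136 = 3977 = n. ✓

n = 3977 = 29² + 56² (one valid representation with x ≤ y).


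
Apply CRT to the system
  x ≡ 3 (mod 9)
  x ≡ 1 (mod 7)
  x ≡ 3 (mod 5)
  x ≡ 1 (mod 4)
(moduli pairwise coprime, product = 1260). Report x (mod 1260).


Product of moduli M = 9 · 7 · 5 · 4 = 1260.
Merge one congruence at a time:
  Start: x ≡ 3 (mod 9).
  Combine with x ≡ 1 (mod 7); new modulus lcm = 63.
    Write x = 3 + 9·t and substitute into x ≡ 1 (mod 7): 9·t ≡ 1 − 3 = -2 (mod 7).
    Reduce coefficients mod 7: 2·t ≡ 5 (mod 7).
    The inverse of 2 mod 7 is 4 (since 2·4 = 8 = 1·7 + 1), so t ≡ 4·5 = 20 ≡ 6 (mod 7).
    Then x = 3 + 9·6 = 57, valid modulo lcm(9, 7) = 63: x ≡ 57 (mod 63).
  Combine with x ≡ 3 (mod 5); new modulus lcm = 315.
    Write x = 57 + 63·t and substitute into x ≡ 3 (mod 5): 63·t ≡ 3 − 57 = -54 (mod 5).
    Reduce coefficients mod 5: 3·t ≡ 1 (mod 5).
    The inverse of 3 mod 5 is 2 (since 3·2 = 6 = 1·5 + 1), so t ≡ 2·1 = 2 ≡ 2 (mod 5).
    Then x = 57 + 63·2 = 183, valid modulo lcm(63, 5) = 315: x ≡ 183 (mod 315).
  Combine with x ≡ 1 (mod 4); new modulus lcm = 1260.
    Write x = 183 + 315·t and substitute into x ≡ 1 (mod 4): 315·t ≡ 1 − 183 = -182 (mod 4).
    Reduce coefficients mod 4: 3·t ≡ 2 (mod 4).
    The inverse of 3 mod 4 is 3 (since 3·3 = 9 = 2·4 + 1), so t ≡ 3·2 = 6 ≡ 2 (mod 4).
    Then x = 183 + 315·2 = 813, valid modulo lcm(315, 4) = 1260: x ≡ 813 (mod 1260).
Verify against each original: 813 mod 9 = 3, 813 mod 7 = 1, 813 mod 5 = 3, 813 mod 4 = 1.

x ≡ 813 (mod 1260).


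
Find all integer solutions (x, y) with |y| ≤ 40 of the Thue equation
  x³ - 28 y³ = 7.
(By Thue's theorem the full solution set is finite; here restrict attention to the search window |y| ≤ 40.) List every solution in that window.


The equation is x³ - 28y³ = 7. For fixed y, x³ = 28·y³ + 7, so a solution requires the RHS to be a perfect cube.
Strategy: iterate y from -40 to 40, compute RHS = 28·y³ + 7, and check whether it is a (positive or negative) perfect cube.
Check small values of y:
  y = 0: RHS = 7 is not a perfect cube.
  y = 1: RHS = 35 is not a perfect cube.
  y = -1: RHS = -21 is not a perfect cube.
  y = 2: RHS = 231 is not a perfect cube.
  y = -2: RHS = -217 is not a perfect cube.
  y = 3: RHS = 763 is not a perfect cube.
  y = -3: RHS = -749 is not a perfect cube.
Continuing the search up to |y| = 40 finds no solutions either.
No (x, y) in the scanned range satisfies the equation.

No integer solutions with |y| ≤ 40.


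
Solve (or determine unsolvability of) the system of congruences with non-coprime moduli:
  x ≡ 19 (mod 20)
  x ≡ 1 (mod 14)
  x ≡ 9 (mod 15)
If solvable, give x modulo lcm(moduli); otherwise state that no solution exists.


Moduli 20, 14, 15 are not pairwise coprime, so CRT works modulo lcm(m_i) when all pairwise compatibility conditions hold.
Pairwise compatibility: gcd(m_i, m_j) must divide a_i - a_j for every pair.
Merge one congruence at a time:
  Start: x ≡ 19 (mod 20).
  Combine with x ≡ 1 (mod 14): gcd(20, 14) = 2; 1 - 19 = -18, which IS divisible by 2, so compatible.
    Write x = 19 + 20·t and substitute into x ≡ 1 (mod 14): 20·t ≡ 1 − 19 = -18 (mod 14).
    Divide the congruence (and modulus) by g = 2: 10·t ≡ -9 (mod 7).
    Reduce coefficients mod 7: 3·t ≡ 5 (mod 7).
    The inverse of 3 mod 7 is 5 (since 3·5 = 15 = 2·7 + 1), so t ≡ 5·5 = 25 ≡ 4 (mod 7).
    Then x = 19 + 20·4 = 99, valid modulo lcm(20, 14) = 140: x ≡ 99 (mod 140).
  Combine with x ≡ 9 (mod 15): gcd(140, 15) = 5; 9 - 99 = -90, which IS divisible by 5, so compatible.
    Write x = 99 + 140·t and substitute into x ≡ 9 (mod 15): 140·t ≡ 9 − 99 = -90 (mod 15).
    Divide the congruence (and modulus) by g = 5: 28·t ≡ -18 (mod 3).
    Reduce coefficients mod 3: 1·t ≡ 0 (mod 3).
    So t ≡ 0 (mod 3).
    Then x = 99 + 140·0 = 99, valid modulo lcm(140, 15) = 420: x ≡ 99 (mod 420).
Verify: 99 mod 20 = 19, 99 mod 14 = 1, 99 mod 15 = 9.

x ≡ 99 (mod 420).


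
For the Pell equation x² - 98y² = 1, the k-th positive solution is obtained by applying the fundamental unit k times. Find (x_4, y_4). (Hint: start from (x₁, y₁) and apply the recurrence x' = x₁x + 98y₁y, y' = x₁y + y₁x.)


Step 1: Find the fundamental solution (x₁, y₁) of x² - 98y² = 1.
  Expand √98 as a continued fraction. a₀ = ⌊√98⌋ = 9; iterate m_{k+1} = d_k·a_k − m_k, d_{k+1} = (98 − m_{k+1}²)/d_k, a_{k+1} = ⌊(a₀ + m_{k+1})/d_{k+1}⌋ (starting m₀ = 0, d₀ = 1), with convergents p_k = a_k·p_{k-1} + p_{k-2}, q_k = a_k·q_{k-1} + q_{k-2} (p₋₁ = 1, q₋₁ = 0):
  k = 0: a₀ = 9; p₀/q₀ = 9/1; p₀² − 98·q₀² = 81 − 98 = -17.
  k = 1: m = 9, d = 17, a = ⌊(9 + 9)/17⌋ = 1; p/q = (1·9 + 1)/(1·1 + 0) = 10/1; p² − 98·q² = 100 − 98 = 2.
  k = 2: m = 8, d = 2, a = ⌊(9 + 8)/2⌋ = 8; p/q = (8·10 + 9)/(8·1 + 1) = 89/9; p² − 98·q² = 7921 − 7938 = -17.
  k = 3: m = 8, d = 17, a = ⌊(9 + 8)/17⌋ = 1; p/q = (1·89 + 10)/(1·9 + 1) = 99/10; p² − 98·q² = 9801 − 9800 = 1.
  The first convergent with p² − 98·q² = 1 gives the fundamental solution (x₁, y₁) = (99, 10).
Step 2: Apply the recurrence (x_{n+1}, y_{n+1}) = (x₁x_n + 98y₁y_n, x₁y_n + y₁x_n) repeatedly.
  From (x_1, y_1) = (99, 10): x_2 = 99·99 + 98·10·10 = 19601; y_2 = 99·10 + 10·99 = 1980.
  From (x_2, y_2) = (19601, 1980): x_3 = 99·19601 + 98·10·1980 = 3880899; y_3 = 99·1980 + 10·19601 = 392030.
  From (x_3, y_3) = (3880899, 392030): x_4 = 99·3880899 + 98·10·392030 = 768398401; y_4 = 99·392030 + 10·3880899 = 77619960.
Step 3: Verify x_4² - 98·y_4² = 590436102659356801 - 590436102659356800 = 1 (should be 1). ✓

(x_1, y_1) = (99, 10); (x_4, y_4) = (768398401, 77619960).


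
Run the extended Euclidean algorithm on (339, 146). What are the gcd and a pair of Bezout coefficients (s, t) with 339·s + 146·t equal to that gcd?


Euclidean algorithm on (339, 146) — divide until remainder is 0:
  339 = 2 · 146 + 47
  146 = 3 · 47 + 5
  47 = 9 · 5 + 2
  5 = 2 · 2 + 1
  2 = 2 · 1 + 0
gcd(339, 146) = 1.
Track Bezout coefficients alongside the remainders: start with r₀ = 339 = a·1 + b·0 (s = 1, t = 0) and r₁ = 146 = a·0 + b·1 (s = 0, t = 1); each new remainder r_{k+1} = r_{k-1} − q_k·r_k inherits s_{k+1} = s_{k-1} − q_k·s_k, t_{k+1} = t_{k-1} − q_k·t_k, so r_k = a·s_k + b·t_k at every step:
  q = 2: r = 47, s = 1 − 2·0 = 1, t = 0 − 2·1 = -2  (check: 339·1 + 146·(-2) = 47)
  q = 3: r = 5, s = 0 − 3·1 = -3, t = 1 − 3·(-2) = 7  (check: 339·(-3) + 146·7 = 5)
  q = 9: r = 2, s = 1 − 9·(-3) = 28, t = -2 − 9·7 = -65  (check: 339·28 + 146·(-65) = 2)
  q = 2: r = 1, s = -3 − 2·28 = -59, t = 7 − 2·(-65) = 137  (check: 339·(-59) + 146·137 = 1)
The row with r = 1 (the gcd) gives the Bezout coefficients s = -59, t = 137.
Result: 339 · (-59) + 146 · (137) = 1.

gcd(339, 146) = 1; s = -59, t = 137 (check: 339·(-59) + 146·137 = 1).


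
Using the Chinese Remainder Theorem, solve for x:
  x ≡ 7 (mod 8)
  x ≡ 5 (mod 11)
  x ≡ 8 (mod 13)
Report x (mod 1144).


Moduli 8, 11, 13 are pairwise coprime; by CRT there is a unique solution modulo M = 8 · 11 · 13 = 1144.
Solve pairwise, accumulating the modulus:
  Start with x ≡ 7 (mod 8).
  Combine with x ≡ 5 (mod 11): since gcd(8, 11) = 1, we get a unique residue mod 88.
    Write x = 7 + 8·t and substitute into x ≡ 5 (mod 11): 8·t ≡ 5 − 7 = -2 (mod 11).
    Reduce coefficients mod 11: 8·t ≡ 9 (mod 11).
    The inverse of 8 mod 11 is 7 (since 8·7 = 56 = 5·11 + 1), so t ≡ 7·9 = 63 ≡ 8 (mod 11).
    Then x = 7 + 8·8 = 71, valid modulo lcm(8, 11) = 88: x ≡ 71 (mod 88).
  Combine with x ≡ 8 (mod 13): since gcd(88, 13) = 1, we get a unique residue mod 1144.
    Write x = 71 + 88·t and substitute into x ≡ 8 (mod 13): 88·t ≡ 8 − 71 = -63 (mod 13).
    Reduce coefficients mod 13: 10·t ≡ 2 (mod 13).
    The inverse of 10 mod 13 is 4 (since 10·4 = 40 = 3·13 + 1), so t ≡ 4·2 = 8 ≡ 8 (mod 13).
    Then x = 71 + 88·8 = 775, valid modulo lcm(88, 13) = 1144: x ≡ 775 (mod 1144).
Verify: 775 mod 8 = 7 ✓, 775 mod 11 = 5 ✓, 775 mod 13 = 8 ✓.

x ≡ 775 (mod 1144).


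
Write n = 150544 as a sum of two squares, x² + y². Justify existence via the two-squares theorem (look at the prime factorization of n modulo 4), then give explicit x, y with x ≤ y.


Step 1: Factor n = 150544 = 2^4 · 97^2.
Step 2: Check the mod-4 condition on each prime factor: 2 = 2 (special); 97 ≡ 1 (mod 4), exponent 2.
All primes ≡ 3 (mod 4) appear to even exponent (or don't appear), so by the two-squares theorem n IS expressible as a sum of two squares.
Step 3: Build a representation. Group n = k² · m with k = 4 and m = 97 · 97 = 9409 (a product of primes ≡ 1 (mod 4)); a representation of m scales to one of n via (k·x)² + (k·y)² = k²(x² + y²). Each prime p ≡ 1 (mod 4) is itself a sum of two squares; find a² by testing p − a² for a perfect square:
  97: 97 − 1² = 96, 97 − 2² = 93, 97 − 3² = 88, 97 − 4² = 81 = 9² ⇒ 97 = 4² + 9².
  Combine using the Brahmagupta–Fibonacci identity (a² + b²)(c² + d²) = (ac − bd)² + (ad + bc)² = (ac + bd)² + (ad − bc)²:
  97 · 97 = 9409: from (4² + 9²)(4² + 9²), take (4·4 − 9·9, 4·9 + 9·4) = (16 − 81, 36 + 36) = (-65, 72); dropping signs (only squares matter) gives (65, 72); check 65² + 72² = 4225 + 5184 = 9409 ✓.
  Scale by k = 4: (4·65, 4·72) = (260, 288).
Step 4: Order so x ≤ y and verify: 260² + 288² = 67600 + 82944 = 150544 = n. ✓

n = 150544 = 260² + 288² (one valid representation with x ≤ y).


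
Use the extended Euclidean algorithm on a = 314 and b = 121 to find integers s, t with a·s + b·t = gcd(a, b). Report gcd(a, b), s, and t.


Euclidean algorithm on (314, 121) — divide until remainder is 0:
  314 = 2 · 121 + 72
  121 = 1 · 72 + 49
  72 = 1 · 49 + 23
  49 = 2 · 23 + 3
  23 = 7 · 3 + 2
  3 = 1 · 2 + 1
  2 = 2 · 1 + 0
gcd(314, 121) = 1.
Track Bezout coefficients alongside the remainders: start with r₀ = 314 = a·1 + b·0 (s = 1, t = 0) and r₁ = 121 = a·0 + b·1 (s = 0, t = 1); each new remainder r_{k+1} = r_{k-1} − q_k·r_k inherits s_{k+1} = s_{k-1} − q_k·s_k, t_{k+1} = t_{k-1} − q_k·t_k, so r_k = a·s_k + b·t_k at every step:
  q = 2: r = 72, s = 1 − 2·0 = 1, t = 0 − 2·1 = -2  (check: 314·1 + 121·(-2) = 72)
  q = 1: r = 49, s = 0 − 1·1 = -1, t = 1 − 1·(-2) = 3  (check: 314·(-1) + 121·3 = 49)
  q = 1: r = 23, s = 1 − 1·(-1) = 2, t = -2 − 1·3 = -5  (check: 314·2 + 121·(-5) = 23)
  q = 2: r = 3, s = -1 − 2·2 = -5, t = 3 − 2·(-5) = 13  (check: 314·(-5) + 121·13 = 3)
  q = 7: r = 2, s = 2 − 7·(-5) = 37, t = -5 − 7·13 = -96  (check: 314·37 + 121·(-96) = 2)
  q = 1: r = 1, s = -5 − 1·37 = -42, t = 13 − 1·(-96) = 109  (check: 314·(-42) + 121·109 = 1)
The row with r = 1 (the gcd) gives the Bezout coefficients s = -42, t = 109.
Result: 314 · (-42) + 121 · (109) = 1.

gcd(314, 121) = 1; s = -42, t = 109 (check: 314·(-42) + 121·109 = 1).


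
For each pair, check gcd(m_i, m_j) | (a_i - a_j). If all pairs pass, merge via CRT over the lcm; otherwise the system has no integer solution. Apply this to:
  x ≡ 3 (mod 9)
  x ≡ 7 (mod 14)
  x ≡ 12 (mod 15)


Moduli 9, 14, 15 are not pairwise coprime, so CRT works modulo lcm(m_i) when all pairwise compatibility conditions hold.
Pairwise compatibility: gcd(m_i, m_j) must divide a_i - a_j for every pair.
Merge one congruence at a time:
  Start: x ≡ 3 (mod 9).
  Combine with x ≡ 7 (mod 14): gcd(9, 14) = 1; 7 - 3 = 4, which IS divisible by 1, so compatible.
    Write x = 3 + 9·t and substitute into x ≡ 7 (mod 14): 9·t ≡ 7 − 3 = 4 (mod 14).
    The inverse of 9 mod 14 is 11 (since 9·11 = 99 = 7·14 + 1), so t ≡ 11·4 = 44 ≡ 2 (mod 14).
    Then x = 3 + 9·2 = 21, valid modulo lcm(9, 14) = 126: x ≡ 21 (mod 126).
  Combine with x ≡ 12 (mod 15): gcd(126, 15) = 3; 12 - 21 = -9, which IS divisible by 3, so compatible.
    Write x = 21 + 126·t and substitute into x ≡ 12 (mod 15): 126·t ≡ 12 − 21 = -9 (mod 15).
    Divide the congruence (and modulus) by g = 3: 42·t ≡ -3 (mod 5).
    Reduce coefficients mod 5: 2·t ≡ 2 (mod 5).
    The inverse of 2 mod 5 is 3 (since 2·3 = 6 = 1·5 + 1), so t ≡ 3·2 = 6 ≡ 1 (mod 5).
    Then x = 21 + 126·1 = 147, valid modulo lcm(126, 15) = 630: x ≡ 147 (mod 630).
Verify: 147 mod 9 = 3, 147 mod 14 = 7, 147 mod 15 = 12.

x ≡ 147 (mod 630).


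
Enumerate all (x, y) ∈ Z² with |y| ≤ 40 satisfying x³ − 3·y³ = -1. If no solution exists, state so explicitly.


The equation is x³ - 3y³ = -1. For fixed y, x³ = 3·y³ − 1, so a solution requires the RHS to be a perfect cube.
Strategy: iterate y from -40 to 40, compute RHS = 3·y³ − 1, and check whether it is a (positive or negative) perfect cube.
Check small values of y:
  y = 0: RHS = -1 = (-1)³ ⇒ x = -1 works.
  y = 1: RHS = 2 is not a perfect cube.
  y = -1: RHS = -4 is not a perfect cube.
  y = 2: RHS = 23 is not a perfect cube.
  y = -2: RHS = -25 is not a perfect cube.
  y = 3: RHS = 80 is not a perfect cube.
  y = -3: RHS = -82 is not a perfect cube.
Continuing the search up to |y| = 40 finds no further solutions beyond those listed.
Collected solutions: (-1, 0).

Solutions (with |y| ≤ 40): (-1, 0).


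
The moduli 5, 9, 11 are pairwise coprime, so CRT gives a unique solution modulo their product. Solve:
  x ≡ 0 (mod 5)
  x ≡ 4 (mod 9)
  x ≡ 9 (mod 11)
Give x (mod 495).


Moduli 5, 9, 11 are pairwise coprime; by CRT there is a unique solution modulo M = 5 · 9 · 11 = 495.
Solve pairwise, accumulating the modulus:
  Start with x ≡ 0 (mod 5).
  Combine with x ≡ 4 (mod 9): since gcd(5, 9) = 1, we get a unique residue mod 45.
    Write x = 0 + 5·t and substitute into x ≡ 4 (mod 9): 5·t ≡ 4 − 0 = 4 (mod 9).
    The inverse of 5 mod 9 is 2 (since 5·2 = 10 = 1·9 + 1), so t ≡ 2·4 = 8 ≡ 8 (mod 9).
    Then x = 0 + 5·8 = 40, valid modulo lcm(5, 9) = 45: x ≡ 40 (mod 45).
  Combine with x ≡ 9 (mod 11): since gcd(45, 11) = 1, we get a unique residue mod 495.
    Write x = 40 + 45·t and substitute into x ≡ 9 (mod 11): 45·t ≡ 9 − 40 = -31 (mod 11).
    Reduce coefficients mod 11: 1·t ≡ 2 (mod 11).
    So t ≡ 2 (mod 11).
    Then x = 40 + 45·2 = 130, valid modulo lcm(45, 11) = 495: x ≡ 130 (mod 495).
Verify: 130 mod 5 = 0 ✓, 130 mod 9 = 4 ✓, 130 mod 11 = 9 ✓.

x ≡ 130 (mod 495).
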